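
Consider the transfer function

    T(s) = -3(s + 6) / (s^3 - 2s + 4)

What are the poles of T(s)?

s = 1 ± j, -2

The poles are the roots of the denominator s^3 - 2s + 4 = 0.
Trying s = -2: the polynomial evaluates to 0, so (s + 2) is a factor.
Dividing out leaves s^2 - 2s + 2 = 0.
The quadratic formula then gives s = 1 ± 1j.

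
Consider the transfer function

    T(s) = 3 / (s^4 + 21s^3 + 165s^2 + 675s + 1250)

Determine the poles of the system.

s = -3 ± 4j, -10, -5

The poles are the roots of the denominator s^4 + 21s^3 + 165s^2 + 675s + 1250 = 0.
Trying s = -10: the polynomial evaluates to 0, so (s + 10) is a factor.
Dividing out leaves s^3 + 11s^2 + 55s + 125 = 0.
This factors further as (s^2 + 6s + 25)(s + 5) = 0.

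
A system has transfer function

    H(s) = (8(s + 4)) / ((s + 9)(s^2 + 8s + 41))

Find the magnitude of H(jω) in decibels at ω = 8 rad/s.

|H(j8)|_dB ≈ -21.2 dB

Substitute s = j8: numerator = 32 + j64, denominator = -719 + j392.
|H(j8)| = |32 + j64| / |-719 + j392| = 71.554 / 818.92 ≈ 0.08738.
In decibels: 20·log₁₀(0.08738) ≈ -21.2 dB.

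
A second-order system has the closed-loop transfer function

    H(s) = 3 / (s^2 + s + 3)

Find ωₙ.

Compare the denominator to the standard form s^2 + 2ζωₙs + ωₙ².
ωₙ² = 3, so ωₙ = √3 ≈ 1.732 rad/s.

ωₙ ≈ 1.732 rad/s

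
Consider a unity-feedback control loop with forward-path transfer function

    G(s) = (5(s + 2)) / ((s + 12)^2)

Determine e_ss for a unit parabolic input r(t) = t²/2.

G(s) has no poles at the origin.
This is a Type 0 system; Ka = lim_{s→0} s^2·G(s) = 0, so the steady-state error for a parabola input is infinite.

e_ss = ∞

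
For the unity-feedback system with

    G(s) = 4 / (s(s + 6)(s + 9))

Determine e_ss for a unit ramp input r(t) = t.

e_ss = 13.50

G(s) has one pole at the origin.
This is a Type 1 system. Kv = lim_{s→0} s·G(s) = 4/54 = 2/27.
e_ss = 1/Kv = 1/(2/27) = 27/2 ≈ 13.50.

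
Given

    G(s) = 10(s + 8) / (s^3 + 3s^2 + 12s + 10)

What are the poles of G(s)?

The poles are the roots of the denominator s^3 + 3s^2 + 12s + 10 = 0.
Trying s = -1: the polynomial evaluates to 0, so (s + 1) is a factor.
Dividing out leaves s^2 + 2s + 10 = 0.
The quadratic formula then gives s = -1 ± 3j.

s = -1 + 3j, -1 - 3j, -1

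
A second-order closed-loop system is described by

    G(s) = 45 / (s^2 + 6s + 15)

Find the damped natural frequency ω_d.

Comparing s^2 + 6s + 15 to s^2 + 2ζωₙs + ωₙ²: ωₙ = √15 ≈ 3.873 rad/s and ζ = 6/(2·√15) ≈ 0.7746.
ζωₙ = 6/2 = 3, so ω_d = ωₙ√(1−ζ²) = √(ωₙ² − (ζωₙ)²) = √(15 − 3²) = √6 ≈ 2.449 rad/s.

ω_d ≈ 2.449 rad/s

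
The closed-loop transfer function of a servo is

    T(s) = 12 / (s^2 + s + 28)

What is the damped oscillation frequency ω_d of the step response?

ω_d ≈ 5.268 rad/s

Comparing s^2 + s + 28 to s^2 + 2ζωₙs + ωₙ²: ωₙ = √28 ≈ 5.292 rad/s and ζ = 1/(2·√28) ≈ 0.09449.
ζωₙ = 1/2 = 0.5, so ω_d = ωₙ√(1−ζ²) = √(ωₙ² − (ζωₙ)²) = √(28 − 0.5²) = √27.75 ≈ 5.268 rad/s.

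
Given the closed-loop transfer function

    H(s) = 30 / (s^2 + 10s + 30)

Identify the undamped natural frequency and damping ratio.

Compare the denominator to the standard form s^2 + 2ζωₙs + ωₙ².
ωₙ² = 30, so ωₙ = √30 ≈ 5.477 rad/s.
2ζωₙ = 10, so ζ = 10/(2·√30) ≈ 0.9129.

ωₙ ≈ 5.477 rad/s, ζ ≈ 0.9129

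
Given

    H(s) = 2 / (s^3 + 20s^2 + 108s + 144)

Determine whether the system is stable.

The denominator s^3 + 20s^2 + 108s + 144 factors as (s + 6)(s + 12)(s + 2), giving poles at s = -6, -12, -2.
Since all poles lie strictly in the left half-plane, the system is stable.

stable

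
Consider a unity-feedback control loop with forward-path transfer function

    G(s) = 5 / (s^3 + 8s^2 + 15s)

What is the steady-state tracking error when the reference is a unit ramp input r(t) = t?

G(s) has one pole at the origin.
This is a Type 1 system. Kv = lim_{s→0} s·G(s) = 5/15 = 1/3.
e_ss = 1/Kv = 1/(1/3) = 3.

e_ss = 3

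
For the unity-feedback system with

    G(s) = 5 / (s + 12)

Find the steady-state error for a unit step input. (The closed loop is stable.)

G(s) has no poles at the origin.
This is a Type 0 system. Kp = lim_{s→0} G(s) = 5/12.
e_ss = 1/(1 + Kp) = 1/(1 + 5/12) = 12/17 ≈ 0.7059.

e_ss = 0.7059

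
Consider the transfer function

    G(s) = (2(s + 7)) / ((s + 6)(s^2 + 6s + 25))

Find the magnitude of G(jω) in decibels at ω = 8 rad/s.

|G(j8)|_dB ≈ -29.3 dB

Substitute s = j8: numerator = 14 + j16, denominator = -618 - j24.
|G(j8)| = |14 + j16| / |-618 - j24| = 21.260 / 618.47 ≈ 0.03438.
In decibels: 20·log₁₀(0.03438) ≈ -29.3 dB.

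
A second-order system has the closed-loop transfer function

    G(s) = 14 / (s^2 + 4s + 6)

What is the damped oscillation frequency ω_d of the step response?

Comparing s^2 + 4s + 6 to s^2 + 2ζωₙs + ωₙ²: ωₙ = √6 ≈ 2.449 rad/s and ζ = 4/(2·√6) ≈ 0.8165.
ζωₙ = 4/2 = 2, so ω_d = ωₙ√(1−ζ²) = √(ωₙ² − (ζωₙ)²) = √(6 − 2²) = √2 ≈ 1.414 rad/s.

ω_d ≈ 1.414 rad/s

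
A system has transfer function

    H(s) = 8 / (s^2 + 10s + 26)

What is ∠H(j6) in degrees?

At s = j6: numerator = 8, denominator = -10 + j60.
∠H = ∠num − ∠den = 0° − (99.462°) = -99.46°.

∠H(j6) ≈ -99.46°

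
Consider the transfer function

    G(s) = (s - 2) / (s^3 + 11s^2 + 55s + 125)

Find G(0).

G(0) = -2/125 ≈ -0.01600

Set s = 0: G(0) = (-2) / (125) = -2/125.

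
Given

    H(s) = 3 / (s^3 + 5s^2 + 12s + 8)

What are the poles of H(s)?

s = -2 + 2j, -2 - 2j, -1

The poles are the roots of the denominator s^3 + 5s^2 + 12s + 8 = 0.
Trying s = -1: the polynomial evaluates to 0, so (s + 1) is a factor.
Dividing out leaves s^2 + 4s + 8 = 0.
The quadratic formula then gives s = -2 ± 2j.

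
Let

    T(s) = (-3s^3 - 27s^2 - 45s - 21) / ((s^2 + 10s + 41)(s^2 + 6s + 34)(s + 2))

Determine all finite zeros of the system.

Set the numerator to zero: -3s^3 - 27s^2 - 45s - 21 = 0, i.e. -3·(s^3 + 9s^2 + 15s + 7) = 0.
Factoring: (s + 1)^2(s + 7) = 0.

s = -1, -1, -7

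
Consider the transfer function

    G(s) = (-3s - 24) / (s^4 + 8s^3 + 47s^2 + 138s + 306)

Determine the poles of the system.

s = -3 ± 3j, -1 ± 4j

The poles are the roots of the denominator s^4 + 8s^3 + 47s^2 + 138s + 306 = 0.
No real roots exist; factor into two real quadratics: (s^2 + 6s + 18)(s^2 + 2s + 17) = 0.
Each quadratic gives a conjugate pair via the quadratic formula.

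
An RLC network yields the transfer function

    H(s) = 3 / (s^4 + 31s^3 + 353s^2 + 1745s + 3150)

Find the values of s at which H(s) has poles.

s = -5, -10, -9, -7

The poles are the roots of the denominator s^4 + 31s^3 + 353s^2 + 1745s + 3150 = 0.
Trying s = -5: the polynomial evaluates to 0, so (s + 5) is a factor.
Dividing out leaves s^3 + 26s^2 + 223s + 630 = 0.
This factors further as (s + 10)(s + 9)(s + 7) = 0.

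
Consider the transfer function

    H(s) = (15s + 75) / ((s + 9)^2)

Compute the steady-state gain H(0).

Set s = 0: H(0) = (75) / (81) = 25/27.

H(0) = 25/27 ≈ 0.9259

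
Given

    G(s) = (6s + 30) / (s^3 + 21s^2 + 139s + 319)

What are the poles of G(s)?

The poles are the roots of the denominator s^3 + 21s^2 + 139s + 319 = 0.
Trying s = -11: the polynomial evaluates to 0, so (s + 11) is a factor.
Dividing out leaves s^2 + 10s + 29 = 0.
The quadratic formula then gives s = -5 ± 2j.

s = -5 ± 2j, -11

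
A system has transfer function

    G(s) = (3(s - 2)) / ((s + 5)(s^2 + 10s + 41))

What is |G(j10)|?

Substitute s = j10: numerator = -6 + j30, denominator = -1295 - j90.
|G(j10)| = |-6 + j30| / |-1295 - j90| = 30.594 / 1298.1 ≈ 0.02357.

|G(j10)| ≈ 0.02357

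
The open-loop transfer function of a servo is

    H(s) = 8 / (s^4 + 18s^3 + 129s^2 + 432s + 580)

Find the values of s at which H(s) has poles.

s = -5 ± 2j, -4 ± 2j

The poles are the roots of the denominator s^4 + 18s^3 + 129s^2 + 432s + 580 = 0.
No real roots exist; factor into two real quadratics: (s^2 + 10s + 29)(s^2 + 8s + 20) = 0.
Each quadratic gives a conjugate pair via the quadratic formula.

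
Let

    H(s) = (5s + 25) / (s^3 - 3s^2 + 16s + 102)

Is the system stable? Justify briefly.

The denominator s^3 - 3s^2 + 16s + 102 factors as (s^2 - 6s + 34)(s + 3), giving poles at s = 3 + 5j, 3 - 5j, -3.
Since the pole(s) at s = 3 + 5j, 3 - 5j lie in the right half-plane, the system is unstable.

unstable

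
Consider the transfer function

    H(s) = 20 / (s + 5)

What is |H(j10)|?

|H(j10)| ≈ 1.789

Substitute s = j10: numerator = 20, denominator = 5 + j10.
|H(j10)| = |20| / |5 + j10| = 20 / 11.180 ≈ 1.789.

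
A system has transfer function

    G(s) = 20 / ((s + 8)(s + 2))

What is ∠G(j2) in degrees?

∠G(j2) ≈ -59.04°

At s = j2: numerator = 20, denominator = 12 + j20.
∠G = ∠num − ∠den = 0° − (59.036°) = -59.04°.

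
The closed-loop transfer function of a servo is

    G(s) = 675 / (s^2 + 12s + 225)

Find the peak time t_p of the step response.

t_p ≈ 0.2285 s

Comparing s^2 + 12s + 225 to s^2 + 2ζωₙs + ωₙ²: ωₙ = 15 rad/s and ζ = 12/(2·15) = 0.4.
ζωₙ = 12/2 = 6, so ω_d = ωₙ√(1−ζ²) = √(ωₙ² − (ζωₙ)²) = √(225 − 6²) = √189 ≈ 13.75 rad/s.
t_p = π/ω_d = π/13.75 ≈ 0.2285 s.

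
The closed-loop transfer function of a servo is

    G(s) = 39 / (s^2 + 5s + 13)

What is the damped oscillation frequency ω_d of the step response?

Comparing s^2 + 5s + 13 to s^2 + 2ζωₙs + ωₙ²: ωₙ = √13 ≈ 3.606 rad/s and ζ = 5/(2·√13) ≈ 0.6934.
ζωₙ = 5/2 = 2.5, so ω_d = ωₙ√(1−ζ²) = √(ωₙ² − (ζωₙ)²) = √(13 − 2.5²) = √6.75 ≈ 2.598 rad/s.

ω_d ≈ 2.598 rad/s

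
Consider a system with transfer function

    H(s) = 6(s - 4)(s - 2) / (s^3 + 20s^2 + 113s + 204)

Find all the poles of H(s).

s = -4 + j, -4 - j, -12

The poles are the roots of the denominator s^3 + 20s^2 + 113s + 204 = 0.
Trying s = -12: the polynomial evaluates to 0, so (s + 12) is a factor.
Dividing out leaves s^2 + 8s + 17 = 0.
The quadratic formula then gives s = -4 ± 1j.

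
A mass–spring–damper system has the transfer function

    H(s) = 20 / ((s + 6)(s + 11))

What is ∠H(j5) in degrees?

At s = j5: numerator = 20, denominator = 41 + j85.
∠H = ∠num − ∠den = 0° − (64.250°) = -64.25°.

∠H(j5) ≈ -64.25°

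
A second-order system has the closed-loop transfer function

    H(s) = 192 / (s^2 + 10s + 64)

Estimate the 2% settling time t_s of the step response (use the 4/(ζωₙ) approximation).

Comparing s^2 + 10s + 64 to s^2 + 2ζωₙs + ωₙ²: ωₙ = 8 rad/s and ζ = 10/(2·8) = 0.625.
ζωₙ = 10/2 = 5, so t_s ≈ 4/(ζωₙ) = 4/5 = 0.8000 s.

t_s ≈ 0.8000 s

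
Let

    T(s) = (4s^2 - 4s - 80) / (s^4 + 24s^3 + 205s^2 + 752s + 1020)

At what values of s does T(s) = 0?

Set the numerator to zero: 4s^2 - 4s - 80 = 0, i.e. 4·(s^2 - s - 20) = 0.
Factoring: (s + 4)(s - 5) = 0.

s = -4, 5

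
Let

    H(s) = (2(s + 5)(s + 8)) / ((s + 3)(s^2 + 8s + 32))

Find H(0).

At s = 0 each factor (s + a) contributes a and each (s^2 + bs + c) contributes c.
H(0) = 2·(5) · (8) / ((3) · (32)) = 80/96 = 5/6.

H(0) = 5/6 ≈ 0.8333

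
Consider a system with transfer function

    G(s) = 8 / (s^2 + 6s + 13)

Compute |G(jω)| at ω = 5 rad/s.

|G(j5)| ≈ 0.2476

Substitute s = j5: numerator = 8, denominator = -12 + j30.
|G(j5)| = |8| / |-12 + j30| = 8 / 32.311 ≈ 0.2476.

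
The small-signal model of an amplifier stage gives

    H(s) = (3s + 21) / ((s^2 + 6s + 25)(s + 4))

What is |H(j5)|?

|H(j5)| ≈ 0.1343

Substitute s = j5: numerator = 21 + j15, denominator = -150 + j120.
|H(j5)| = |21 + j15| / |-150 + j120| = 25.807 / 192.09 ≈ 0.1343.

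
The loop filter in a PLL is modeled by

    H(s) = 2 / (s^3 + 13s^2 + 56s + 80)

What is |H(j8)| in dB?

|H(j8)|_dB ≈ -51.5 dB

Substitute s = j8: numerator = 2, denominator = -752 - j64.
|H(j8)| = |2| / |-752 - j64| = 2 / 754.72 ≈ 0.002650.
In decibels: 20·log₁₀(0.002650) ≈ -51.5 dB.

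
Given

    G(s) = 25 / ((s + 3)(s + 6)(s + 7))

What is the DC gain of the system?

At s = 0 each factor (s + a) contributes a and each (s^2 + bs + c) contributes c.
G(0) = 25·1 / ((3) · (6) · (7)) = 25/126 = 25/126.

G(0) = 25/126 ≈ 0.1984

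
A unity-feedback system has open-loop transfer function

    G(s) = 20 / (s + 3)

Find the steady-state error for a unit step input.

G(s) has no poles at the origin.
This is a Type 0 system. Kp = lim_{s→0} G(s) = 20/3.
e_ss = 1/(1 + Kp) = 1/(1 + 20/3) = 3/23 ≈ 0.1304.

e_ss = 0.1304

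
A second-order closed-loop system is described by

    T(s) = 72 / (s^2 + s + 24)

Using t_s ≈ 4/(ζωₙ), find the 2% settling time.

Comparing s^2 + s + 24 to s^2 + 2ζωₙs + ωₙ²: ωₙ = √24 ≈ 4.899 rad/s and ζ = 1/(2·√24) ≈ 0.1021.
ζωₙ = 1/2 = 0.5, so t_s ≈ 4/(ζωₙ) = 4/0.5 = 8 s.

t_s ≈ 8 s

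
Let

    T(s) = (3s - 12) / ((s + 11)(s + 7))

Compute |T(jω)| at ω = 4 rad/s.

|T(j4)| ≈ 0.1798

Substitute s = j4: numerator = -12 + j12, denominator = 61 + j72.
|T(j4)| = |-12 + j12| / |61 + j72| = 16.971 / 94.366 ≈ 0.1798.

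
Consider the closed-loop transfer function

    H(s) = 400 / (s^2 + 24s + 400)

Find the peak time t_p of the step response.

Comparing s^2 + 24s + 400 to s^2 + 2ζωₙs + ωₙ²: ωₙ = 20 rad/s and ζ = 24/(2·20) = 0.6.
ζωₙ = 24/2 = 12, so ω_d = ωₙ√(1−ζ²) = √(ωₙ² − (ζωₙ)²) = √(400 − 12²) = √256 = 16 rad/s.
t_p = π/ω_d = π/16 ≈ 0.1963 s.

t_p ≈ 0.1963 s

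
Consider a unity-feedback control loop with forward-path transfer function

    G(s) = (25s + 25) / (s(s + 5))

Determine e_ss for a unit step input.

e_ss = 0

G(s) has one pole at the origin.
This is a Type 1 system; for a step input the steady-state error is zero.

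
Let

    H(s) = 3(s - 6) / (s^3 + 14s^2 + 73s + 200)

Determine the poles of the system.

The poles are the roots of the denominator s^3 + 14s^2 + 73s + 200 = 0.
Trying s = -8: the polynomial evaluates to 0, so (s + 8) is a factor.
Dividing out leaves s^2 + 6s + 25 = 0.
The quadratic formula then gives s = -3 ± 4j.

s = -3 ± 4j, -8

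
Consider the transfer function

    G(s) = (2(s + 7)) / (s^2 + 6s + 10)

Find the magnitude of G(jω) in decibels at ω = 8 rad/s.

|G(j8)|_dB ≈ -10.6 dB

Substitute s = j8: numerator = 14 + j16, denominator = -54 + j48.
|G(j8)| = |14 + j16| / |-54 + j48| = 21.260 / 72.250 ≈ 0.2943.
In decibels: 20·log₁₀(0.2943) ≈ -10.6 dB.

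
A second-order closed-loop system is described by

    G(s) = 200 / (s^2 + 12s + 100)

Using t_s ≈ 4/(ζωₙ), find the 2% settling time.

t_s ≈ 0.6667 s

Comparing s^2 + 12s + 100 to s^2 + 2ζωₙs + ωₙ²: ωₙ = 10 rad/s and ζ = 12/(2·10) = 0.6.
ζωₙ = 12/2 = 6, so t_s ≈ 4/(ζωₙ) = 4/6 ≈ 0.6667 s.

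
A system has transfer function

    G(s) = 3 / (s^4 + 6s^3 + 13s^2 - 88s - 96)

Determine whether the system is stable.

unstable

The denominator s^4 + 6s^3 + 13s^2 - 88s - 96 factors as (s + 1)(s - 3)(s^2 + 8s + 32), giving poles at s = -1, 3, -4 + 4j, -4 - 4j.
Since the pole(s) at s = 3 lie in the right half-plane, the system is unstable.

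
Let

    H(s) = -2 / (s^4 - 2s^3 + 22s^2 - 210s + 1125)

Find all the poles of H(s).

The poles are the roots of the denominator s^4 - 2s^3 + 22s^2 - 210s + 1125 = 0.
No real roots exist; factor into two real quadratics: (s^2 + 6s + 45)(s^2 - 8s + 25) = 0.
Each quadratic gives a conjugate pair via the quadratic formula.

s = -3 ± 6j, 4 ± 3j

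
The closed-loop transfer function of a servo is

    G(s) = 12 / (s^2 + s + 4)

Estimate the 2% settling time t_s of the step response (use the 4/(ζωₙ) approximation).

t_s ≈ 8 s

Comparing s^2 + s + 4 to s^2 + 2ζωₙs + ωₙ²: ωₙ = 2 rad/s and ζ = 1/(2·2) = 0.25.
ζωₙ = 1/2 = 0.5, so t_s ≈ 4/(ζωₙ) = 4/0.5 = 8 s.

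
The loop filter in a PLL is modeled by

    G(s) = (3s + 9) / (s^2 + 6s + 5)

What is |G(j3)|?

|G(j3)| ≈ 0.6903

Substitute s = j3: numerator = 9 + j9, denominator = -4 + j18.
|G(j3)| = |9 + j9| / |-4 + j18| = 12.728 / 18.439 ≈ 0.6903.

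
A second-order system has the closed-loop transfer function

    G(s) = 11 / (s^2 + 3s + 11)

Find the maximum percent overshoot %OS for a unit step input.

Comparing s^2 + 3s + 11 to s^2 + 2ζωₙs + ωₙ²: ωₙ = √11 ≈ 3.317 rad/s and ζ = 3/(2·√11) ≈ 0.4523.
%OS = 100·exp(−πζ/√(1−ζ²)) = 100·exp(−π·0.4523/√(1−0.4523²)) ≈ 20.3%.

%OS ≈ 20.3%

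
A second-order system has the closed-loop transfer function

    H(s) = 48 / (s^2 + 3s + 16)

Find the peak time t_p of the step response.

t_p ≈ 0.8472 s

Comparing s^2 + 3s + 16 to s^2 + 2ζωₙs + ωₙ²: ωₙ = 4 rad/s and ζ = 3/(2·4) = 0.375.
ζωₙ = 3/2 = 1.5, so ω_d = ωₙ√(1−ζ²) = √(ωₙ² − (ζωₙ)²) = √(16 − 1.5²) = √13.75 ≈ 3.708 rad/s.
t_p = π/ω_d = π/3.708 ≈ 0.8472 s.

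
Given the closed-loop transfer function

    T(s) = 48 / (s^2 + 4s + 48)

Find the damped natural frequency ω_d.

ω_d ≈ 6.633 rad/s

Comparing s^2 + 4s + 48 to s^2 + 2ζωₙs + ωₙ²: ωₙ = √48 ≈ 6.928 rad/s and ζ = 4/(2·√48) ≈ 0.2887.
ζωₙ = 4/2 = 2, so ω_d = ωₙ√(1−ζ²) = √(ωₙ² − (ζωₙ)²) = √(48 − 2²) = √44 ≈ 6.633 rad/s.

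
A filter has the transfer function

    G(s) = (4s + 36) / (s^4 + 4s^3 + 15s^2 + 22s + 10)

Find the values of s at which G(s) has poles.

s = -1 + 3j, -1 - 3j, -1, -1

The poles are the roots of the denominator s^4 + 4s^3 + 15s^2 + 22s + 10 = 0.
Trying s = -1: the polynomial evaluates to 0, so (s + 1) is a factor.
Dividing out leaves s^3 + 3s^2 + 12s + 10 = 0.
This factors further as (s^2 + 2s + 10)(s + 1) = 0.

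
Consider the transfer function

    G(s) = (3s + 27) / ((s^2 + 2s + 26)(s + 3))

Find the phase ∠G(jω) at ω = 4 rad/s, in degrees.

At s = j4: numerator = 27 + j12, denominator = -2 + j64.
∠G = ∠num − ∠den = 23.962° − (91.790°) = -67.83°.

∠G(j4) ≈ -67.83°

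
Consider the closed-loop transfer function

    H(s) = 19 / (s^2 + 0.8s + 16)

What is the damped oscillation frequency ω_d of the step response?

Comparing s^2 + 0.8s + 16 to s^2 + 2ζωₙs + ωₙ²: ωₙ = 4 rad/s and ζ = 0.8/(2·4) = 0.1.
ζωₙ = 0.8/2 = 0.4, so ω_d = ωₙ√(1−ζ²) = √(ωₙ² − (ζωₙ)²) = √(16 − 0.4²) = √15.84 ≈ 3.980 rad/s.

ω_d ≈ 3.980 rad/s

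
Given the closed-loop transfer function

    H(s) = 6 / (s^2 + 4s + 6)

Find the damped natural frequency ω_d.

ω_d ≈ 1.414 rad/s

Comparing s^2 + 4s + 6 to s^2 + 2ζωₙs + ωₙ²: ωₙ = √6 ≈ 2.449 rad/s and ζ = 4/(2·√6) ≈ 0.8165.
ζωₙ = 4/2 = 2, so ω_d = ωₙ√(1−ζ²) = √(ωₙ² − (ζωₙ)²) = √(6 − 2²) = √2 ≈ 1.414 rad/s.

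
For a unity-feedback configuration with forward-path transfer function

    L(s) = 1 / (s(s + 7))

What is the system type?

Type 1

The denominator has 1 factor of s at the origin (free integrator), so this is a Type 1 system.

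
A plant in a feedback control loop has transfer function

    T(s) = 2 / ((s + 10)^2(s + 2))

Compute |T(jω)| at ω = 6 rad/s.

Substitute s = j6: numerator = 2, denominator = -592 + j624.
|T(j6)| = |2| / |-592 + j624| = 2 / 860.14 ≈ 0.002325.

|T(j6)| ≈ 0.002325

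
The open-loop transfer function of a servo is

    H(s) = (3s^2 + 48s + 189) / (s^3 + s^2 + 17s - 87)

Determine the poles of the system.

s = -2 ± 5j, 3

The poles are the roots of the denominator s^3 + s^2 + 17s - 87 = 0.
Trying s = 3: the polynomial evaluates to 0, so (s - 3) is a factor.
Dividing out leaves s^2 + 4s + 29 = 0.
The quadratic formula then gives s = -2 ± 5j.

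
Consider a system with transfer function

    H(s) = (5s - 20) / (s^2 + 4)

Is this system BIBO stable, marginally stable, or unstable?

marginally stable

The denominator s^2 + 4 factors as (s^2 + 4), giving poles at s = 2j, -2j.
Since the simple pole(s) at s = 2j, -2j lie on the jω-axis with none in the right half-plane, the system is marginally stable.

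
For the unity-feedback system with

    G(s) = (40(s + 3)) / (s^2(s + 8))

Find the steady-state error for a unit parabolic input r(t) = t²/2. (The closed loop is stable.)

e_ss = 0.06667

G(s) has 2 poles at the origin.
This is a Type 2 system. Ka = lim_{s→0} s^2·G(s) = 120/8 = 15.
e_ss = 1/Ka = 1/(15) = 1/15 ≈ 0.06667.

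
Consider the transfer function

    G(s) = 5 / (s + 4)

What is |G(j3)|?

Substitute s = j3: numerator = 5, denominator = 4 + j3.
|G(j3)| = |5| / |4 + j3| = 5 / 5 = 1.

|G(j3)| = 1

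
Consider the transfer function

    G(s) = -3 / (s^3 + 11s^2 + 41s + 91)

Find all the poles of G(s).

s = -2 + 3j, -2 - 3j, -7

The poles are the roots of the denominator s^3 + 11s^2 + 41s + 91 = 0.
Trying s = -7: the polynomial evaluates to 0, so (s + 7) is a factor.
Dividing out leaves s^2 + 4s + 13 = 0.
The quadratic formula then gives s = -2 ± 3j.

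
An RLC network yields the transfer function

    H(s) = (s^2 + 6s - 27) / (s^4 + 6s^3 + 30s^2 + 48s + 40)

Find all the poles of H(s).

s = -2 + 4j, -2 - 4j, -1 + j, -1 - j

The poles are the roots of the denominator s^4 + 6s^3 + 30s^2 + 48s + 40 = 0.
No real roots exist; factor into two real quadratics: (s^2 + 4s + 20)(s^2 + 2s + 2) = 0.
Each quadratic gives a conjugate pair via the quadratic formula.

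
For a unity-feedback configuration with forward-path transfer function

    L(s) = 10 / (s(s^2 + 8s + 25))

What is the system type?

The denominator has 1 factor of s at the origin (free integrator), so this is a Type 1 system.

Type 1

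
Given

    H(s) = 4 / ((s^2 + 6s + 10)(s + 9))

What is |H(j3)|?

|H(j3)| ≈ 0.02339

Substitute s = j3: numerator = 4, denominator = -45 + j165.
|H(j3)| = |4| / |-45 + j165| = 4 / 171.03 ≈ 0.02339.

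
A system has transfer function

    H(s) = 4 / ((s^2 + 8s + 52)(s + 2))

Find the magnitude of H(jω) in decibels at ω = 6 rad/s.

Substitute s = j6: numerator = 4, denominator = -256 + j192.
|H(j6)| = |4| / |-256 + j192| = 4 / 320 = 0.01250.
In decibels: 20·log₁₀(0.01250) ≈ -38.1 dB.

|H(j6)|_dB ≈ -38.1 dB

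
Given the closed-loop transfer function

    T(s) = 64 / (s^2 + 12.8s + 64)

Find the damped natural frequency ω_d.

ω_d = 4.800 rad/s

Comparing s^2 + 12.8s + 64 to s^2 + 2ζωₙs + ωₙ²: ωₙ = 8 rad/s and ζ = 12.8/(2·8) = 0.8.
ζωₙ = 12.8/2 = 6.4, so ω_d = ωₙ√(1−ζ²) = √(ωₙ² − (ζωₙ)²) = √(64 − 6.4²) = √23.04 = 4.800 rad/s.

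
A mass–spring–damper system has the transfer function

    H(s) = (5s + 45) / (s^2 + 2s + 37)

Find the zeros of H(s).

s = -9

Set the numerator to zero: 5s + 45 = 0, i.e. 5·(s + 9) = 0.
So s = -9.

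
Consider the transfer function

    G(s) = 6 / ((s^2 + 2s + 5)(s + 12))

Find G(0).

G(0) = 1/10 ≈ 0.1000

At s = 0 each factor (s + a) contributes a and each (s^2 + bs + c) contributes c.
G(0) = 6·1 / ((5) · (12)) = 6/60 = 1/10.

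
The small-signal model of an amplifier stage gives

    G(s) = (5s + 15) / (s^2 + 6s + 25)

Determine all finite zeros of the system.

s = -3

Set the numerator to zero: 5s + 15 = 0, i.e. 5·(s + 3) = 0.
So s = -3.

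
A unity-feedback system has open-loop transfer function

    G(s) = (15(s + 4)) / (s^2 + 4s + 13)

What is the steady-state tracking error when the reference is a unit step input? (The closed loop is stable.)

G(s) has no poles at the origin.
This is a Type 0 system. Kp = lim_{s→0} G(s) = 60/13.
e_ss = 1/(1 + Kp) = 1/(1 + 60/13) = 13/73 ≈ 0.1781.

e_ss = 0.1781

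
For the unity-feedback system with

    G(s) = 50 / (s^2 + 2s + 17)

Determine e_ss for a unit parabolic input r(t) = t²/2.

G(s) has no poles at the origin.
This is a Type 0 system; Ka = lim_{s→0} s^2·G(s) = 0, so the steady-state error for a parabola input is infinite.

e_ss = ∞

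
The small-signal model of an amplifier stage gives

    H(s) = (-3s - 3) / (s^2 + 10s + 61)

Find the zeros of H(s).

Set the numerator to zero: -3s - 3 = 0, i.e. -3·(s + 1) = 0.
So s = -1.

s = -1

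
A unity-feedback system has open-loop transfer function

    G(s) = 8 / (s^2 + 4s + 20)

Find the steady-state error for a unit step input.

e_ss = 0.7143

G(s) has no poles at the origin.
This is a Type 0 system. Kp = lim_{s→0} G(s) = 8/20 = 2/5.
e_ss = 1/(1 + Kp) = 1/(1 + 2/5) = 5/7 ≈ 0.7143.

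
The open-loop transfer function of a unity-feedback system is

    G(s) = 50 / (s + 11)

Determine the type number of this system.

The denominator has no factor of s at the origin — no free integrator — so this is a Type 0 system.

Type 0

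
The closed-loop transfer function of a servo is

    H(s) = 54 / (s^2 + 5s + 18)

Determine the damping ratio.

Compare the denominator to the standard form s^2 + 2ζωₙs + ωₙ².
ωₙ² = 18, so ωₙ = √18 ≈ 4.243 rad/s.
2ζωₙ = 5, so ζ = 5/(2·√18) ≈ 0.5893.

ζ ≈ 0.5893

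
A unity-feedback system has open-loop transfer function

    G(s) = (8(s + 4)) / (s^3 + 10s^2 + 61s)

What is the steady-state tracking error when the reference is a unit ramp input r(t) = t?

e_ss = 1.906

G(s) has one pole at the origin.
This is a Type 1 system. Kv = lim_{s→0} s·G(s) = 32/61.
e_ss = 1/Kv = 1/(32/61) = 61/32 ≈ 1.906.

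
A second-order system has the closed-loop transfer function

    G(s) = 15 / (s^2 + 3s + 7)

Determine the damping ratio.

Compare the denominator to the standard form s^2 + 2ζωₙs + ωₙ².
ωₙ² = 7, so ωₙ = √7 ≈ 2.646 rad/s.
2ζωₙ = 3, so ζ = 3/(2·√7) ≈ 0.5669.

ζ ≈ 0.5669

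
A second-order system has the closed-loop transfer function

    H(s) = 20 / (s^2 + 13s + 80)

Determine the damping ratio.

Compare the denominator to the standard form s^2 + 2ζωₙs + ωₙ².
ωₙ² = 80, so ωₙ = √80 ≈ 8.944 rad/s.
2ζωₙ = 13, so ζ = 13/(2·√80) ≈ 0.7267.
With ζ = 0.7267 the response is underdamped.

ζ ≈ 0.7267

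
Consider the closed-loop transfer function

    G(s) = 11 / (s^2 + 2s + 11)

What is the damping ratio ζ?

ζ ≈ 0.3015

Compare the denominator to the standard form s^2 + 2ζωₙs + ωₙ².
ωₙ² = 11, so ωₙ = √11 ≈ 3.317 rad/s.
2ζωₙ = 2, so ζ = 2/(2·√11) ≈ 0.3015.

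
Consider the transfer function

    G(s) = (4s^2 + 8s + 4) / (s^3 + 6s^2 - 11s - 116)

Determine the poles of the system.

The poles are the roots of the denominator s^3 + 6s^2 - 11s - 116 = 0.
Trying s = 4: the polynomial evaluates to 0, so (s - 4) is a factor.
Dividing out leaves s^2 + 10s + 29 = 0.
The quadratic formula then gives s = -5 ± 2j.

s = -5 + 2j, -5 - 2j, 4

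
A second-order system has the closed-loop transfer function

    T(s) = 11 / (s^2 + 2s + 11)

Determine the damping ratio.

ζ ≈ 0.3015

Compare the denominator to the standard form s^2 + 2ζωₙs + ωₙ².
ωₙ² = 11, so ωₙ = √11 ≈ 3.317 rad/s.
2ζωₙ = 2, so ζ = 2/(2·√11) ≈ 0.3015.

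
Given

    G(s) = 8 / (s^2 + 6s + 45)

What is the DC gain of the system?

G(0) = 8/45 ≈ 0.1778

At s = 0 each factor (s + a) contributes a and each (s^2 + bs + c) contributes c.
G(0) = 8·1 / ((45)) = 8/45 = 8/45.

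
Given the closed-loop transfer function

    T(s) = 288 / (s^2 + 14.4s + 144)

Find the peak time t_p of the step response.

Comparing s^2 + 14.4s + 144 to s^2 + 2ζωₙs + ωₙ²: ωₙ = 12 rad/s and ζ = 14.4/(2·12) = 0.6.
ζωₙ = 14.4/2 = 7.2, so ω_d = ωₙ√(1−ζ²) = √(ωₙ² − (ζωₙ)²) = √(144 − 7.2²) = √92.16 = 9.600 rad/s.
t_p = π/ω_d = π/9.600 ≈ 0.3272 s.

t_p ≈ 0.3272 s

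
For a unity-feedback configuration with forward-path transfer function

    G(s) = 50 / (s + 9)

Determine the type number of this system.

The denominator has no factor of s at the origin — no free integrator — so this is a Type 0 system.

Type 0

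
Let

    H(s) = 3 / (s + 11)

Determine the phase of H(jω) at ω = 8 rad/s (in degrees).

At s = j8: numerator = 3, denominator = 11 + j8.
∠H = ∠num − ∠den = 0° − (36.027°) = -36.03°.

∠H(j8) ≈ -36.03°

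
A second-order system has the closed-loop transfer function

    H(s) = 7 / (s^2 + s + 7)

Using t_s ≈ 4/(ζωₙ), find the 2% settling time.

t_s ≈ 8 s

Comparing s^2 + s + 7 to s^2 + 2ζωₙs + ωₙ²: ωₙ = √7 ≈ 2.646 rad/s and ζ = 1/(2·√7) ≈ 0.1890.
ζωₙ = 1/2 = 0.5, so t_s ≈ 4/(ζωₙ) = 4/0.5 = 8 s.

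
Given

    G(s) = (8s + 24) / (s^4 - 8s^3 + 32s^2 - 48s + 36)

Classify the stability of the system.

The denominator s^4 - 8s^3 + 32s^2 - 48s + 36 factors as (s^2 - 6s + 18)(s^2 - 2s + 2), giving poles at s = 3 ± 3j, 1 ± j.
Since the pole(s) at s = 3 + 3j, 3 - 3j, 1 + j, 1 - j lie in the right half-plane, the system is unstable.

unstable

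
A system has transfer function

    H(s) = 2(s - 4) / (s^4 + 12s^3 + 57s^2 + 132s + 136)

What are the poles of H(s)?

s = -4 + j, -4 - j, -2 + 2j, -2 - 2j

The poles are the roots of the denominator s^4 + 12s^3 + 57s^2 + 132s + 136 = 0.
No real roots exist; factor into two real quadratics: (s^2 + 8s + 17)(s^2 + 4s + 8) = 0.
Each quadratic gives a conjugate pair via the quadratic formula.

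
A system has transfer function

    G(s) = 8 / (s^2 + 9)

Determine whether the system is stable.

The poles can be read from the denominator factors: s = 3j, -3j.
Since the simple pole(s) at s = ±3j lie on the jω-axis with none in the right half-plane, the system is marginally stable.

marginally stable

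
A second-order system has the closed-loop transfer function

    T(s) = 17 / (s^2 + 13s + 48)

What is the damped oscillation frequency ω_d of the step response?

Comparing s^2 + 13s + 48 to s^2 + 2ζωₙs + ωₙ²: ωₙ = √48 ≈ 6.928 rad/s and ζ = 13/(2·√48) ≈ 0.9382.
ζωₙ = 13/2 = 6.5, so ω_d = ωₙ√(1−ζ²) = √(ωₙ² − (ζωₙ)²) = √(48 − 6.5²) = √5.75 ≈ 2.398 rad/s.

ω_d ≈ 2.398 rad/s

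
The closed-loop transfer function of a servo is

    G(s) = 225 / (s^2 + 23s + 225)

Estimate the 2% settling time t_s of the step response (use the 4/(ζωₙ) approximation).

Comparing s^2 + 23s + 225 to s^2 + 2ζωₙs + ωₙ²: ωₙ = 15 rad/s and ζ = 23/(2·15) ≈ 0.7667.
ζωₙ = 23/2 = 11.5, so t_s ≈ 4/(ζωₙ) = 4/11.5 ≈ 0.3478 s.

t_s ≈ 0.3478 s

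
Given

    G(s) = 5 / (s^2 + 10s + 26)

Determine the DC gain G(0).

Set s = 0: G(0) = (5) / (26) = 5/26.

G(0) = 5/26 ≈ 0.1923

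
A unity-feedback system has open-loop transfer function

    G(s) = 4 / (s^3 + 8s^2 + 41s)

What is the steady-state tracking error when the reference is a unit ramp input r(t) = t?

G(s) has one pole at the origin.
This is a Type 1 system. Kv = lim_{s→0} s·G(s) = 4/41.
e_ss = 1/Kv = 1/(4/41) = 41/4 ≈ 10.25.

e_ss = 10.25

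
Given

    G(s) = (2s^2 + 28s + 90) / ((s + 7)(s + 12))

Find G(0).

Set s = 0: G(0) = (90) / (84) = 15/14.

G(0) = 15/14 ≈ 1.071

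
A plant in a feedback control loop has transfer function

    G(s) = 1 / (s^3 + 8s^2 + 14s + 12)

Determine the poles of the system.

The poles are the roots of the denominator s^3 + 8s^2 + 14s + 12 = 0.
Trying s = -6: the polynomial evaluates to 0, so (s + 6) is a factor.
Dividing out leaves s^2 + 2s + 2 = 0.
The quadratic formula then gives s = -1 ± 1j.

s = -1 ± j, -6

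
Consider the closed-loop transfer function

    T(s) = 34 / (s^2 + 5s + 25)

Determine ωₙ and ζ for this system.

Compare the denominator to the standard form s^2 + 2ζωₙs + ωₙ².
ωₙ² = 25, so ωₙ = 5 rad/s.
2ζωₙ = 5, so ζ = 5/(2·5) = 0.5.

ωₙ = 5 rad/s, ζ = 0.5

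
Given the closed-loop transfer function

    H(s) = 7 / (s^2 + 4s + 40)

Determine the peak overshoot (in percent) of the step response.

%OS ≈ 35.1%

Comparing s^2 + 4s + 40 to s^2 + 2ζωₙs + ωₙ²: ωₙ = √40 ≈ 6.325 rad/s and ζ = 4/(2·√40) ≈ 0.3162.
%OS = 100·exp(−πζ/√(1−ζ²)) = 100·exp(−π·0.3162/√(1−0.3162²)) ≈ 35.1%.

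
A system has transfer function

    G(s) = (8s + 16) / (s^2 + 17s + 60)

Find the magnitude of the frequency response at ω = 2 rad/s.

|G(j2)| ≈ 0.3454

Substitute s = j2: numerator = 16 + j16, denominator = 56 + j34.
|G(j2)| = |16 + j16| / |56 + j34| = 22.627 / 65.513 ≈ 0.3454.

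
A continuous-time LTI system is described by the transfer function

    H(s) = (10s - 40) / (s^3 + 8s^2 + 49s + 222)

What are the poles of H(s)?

The poles are the roots of the denominator s^3 + 8s^2 + 49s + 222 = 0.
Trying s = -6: the polynomial evaluates to 0, so (s + 6) is a factor.
Dividing out leaves s^2 + 2s + 37 = 0.
The quadratic formula then gives s = -1 ± 6j.

s = -1 + 6j, -1 - 6j, -6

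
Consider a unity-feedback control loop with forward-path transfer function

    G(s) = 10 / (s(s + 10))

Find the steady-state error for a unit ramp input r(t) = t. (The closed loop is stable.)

G(s) has one pole at the origin.
This is a Type 1 system. Kv = lim_{s→0} s·G(s) = 10/10 = 1.
e_ss = 1/Kv = 1/(1) = 1.

e_ss = 1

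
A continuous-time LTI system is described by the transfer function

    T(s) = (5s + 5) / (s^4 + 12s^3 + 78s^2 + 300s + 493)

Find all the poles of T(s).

s = -4 + j, -4 - j, -2 + 5j, -2 - 5j

The poles are the roots of the denominator s^4 + 12s^3 + 78s^2 + 300s + 493 = 0.
No real roots exist; factor into two real quadratics: (s^2 + 8s + 17)(s^2 + 4s + 29) = 0.
Each quadratic gives a conjugate pair via the quadratic formula.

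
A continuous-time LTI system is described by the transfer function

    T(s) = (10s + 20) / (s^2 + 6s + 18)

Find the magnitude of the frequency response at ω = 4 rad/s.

Substitute s = j4: numerator = 20 + j40, denominator = 2 + j24.
|T(j4)| = |20 + j40| / |2 + j24| = 44.721 / 24.083 ≈ 1.857.

|T(j4)| ≈ 1.857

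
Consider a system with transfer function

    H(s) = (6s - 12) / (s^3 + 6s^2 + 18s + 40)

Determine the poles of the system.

The poles are the roots of the denominator s^3 + 6s^2 + 18s + 40 = 0.
Trying s = -4: the polynomial evaluates to 0, so (s + 4) is a factor.
Dividing out leaves s^2 + 2s + 10 = 0.
The quadratic formula then gives s = -1 ± 3j.

s = -1 + 3j, -1 - 3j, -4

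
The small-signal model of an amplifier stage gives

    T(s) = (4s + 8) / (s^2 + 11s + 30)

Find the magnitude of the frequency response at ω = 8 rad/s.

Substitute s = j8: numerator = 8 + j32, denominator = -34 + j88.
|T(j8)| = |8 + j32| / |-34 + j88| = 32.985 / 94.340 ≈ 0.3496.

|T(j8)| ≈ 0.3496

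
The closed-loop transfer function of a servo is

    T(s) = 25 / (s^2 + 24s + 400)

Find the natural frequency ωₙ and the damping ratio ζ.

ωₙ = 20 rad/s, ζ = 0.6

Compare the denominator to the standard form s^2 + 2ζωₙs + ωₙ².
ωₙ² = 400, so ωₙ = 20 rad/s.
2ζωₙ = 24, so ζ = 24/(2·20) = 0.6.
With ζ = 0.6 the response is underdamped.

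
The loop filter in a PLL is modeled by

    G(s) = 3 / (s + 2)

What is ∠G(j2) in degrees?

∠G(j2) ≈ -45°

At s = j2: numerator = 3, denominator = 2 + j2.
∠G = ∠num − ∠den = 0° − (45°) = -45°.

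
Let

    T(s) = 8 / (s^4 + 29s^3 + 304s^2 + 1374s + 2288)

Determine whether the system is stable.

stable

The denominator s^4 + 29s^3 + 304s^2 + 1374s + 2288 factors as (s^2 + 10s + 26)(s + 11)(s + 8), giving poles at s = -5 ± j, -11, -8.
Since all poles lie strictly in the left half-plane, the system is stable.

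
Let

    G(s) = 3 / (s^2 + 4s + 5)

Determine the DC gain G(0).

At s = 0 each factor (s + a) contributes a and each (s^2 + bs + c) contributes c.
G(0) = 3·1 / ((5)) = 3/5 = 3/5.

G(0) = 3/5 ≈ 0.6000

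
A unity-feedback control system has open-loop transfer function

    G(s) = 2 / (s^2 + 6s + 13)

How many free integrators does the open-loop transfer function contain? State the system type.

The denominator has no factor of s at the origin — no free integrator — so this is a Type 0 system.

Type 0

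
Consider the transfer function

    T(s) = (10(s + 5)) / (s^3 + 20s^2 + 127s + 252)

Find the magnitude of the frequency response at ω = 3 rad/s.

|T(j3)| ≈ 0.1614

Substitute s = j3: numerator = 50 + j30, denominator = 72 + j354.
|T(j3)| = |50 + j30| / |72 + j354| = 58.310 / 361.25 ≈ 0.1614.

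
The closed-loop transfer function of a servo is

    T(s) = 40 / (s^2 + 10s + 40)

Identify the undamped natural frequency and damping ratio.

Compare the denominator to the standard form s^2 + 2ζωₙs + ωₙ².
ωₙ² = 40, so ωₙ = √40 ≈ 6.325 rad/s.
2ζωₙ = 10, so ζ = 10/(2·√40) ≈ 0.7906.

ωₙ ≈ 6.325 rad/s, ζ ≈ 0.7906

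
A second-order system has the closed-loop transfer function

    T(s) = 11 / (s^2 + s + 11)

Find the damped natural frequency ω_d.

ω_d ≈ 3.279 rad/s

Comparing s^2 + s + 11 to s^2 + 2ζωₙs + ωₙ²: ωₙ = √11 ≈ 3.317 rad/s and ζ = 1/(2·√11) ≈ 0.1508.
ζωₙ = 1/2 = 0.5, so ω_d = ωₙ√(1−ζ²) = √(ωₙ² − (ζωₙ)²) = √(11 − 0.5²) = √10.75 ≈ 3.279 rad/s.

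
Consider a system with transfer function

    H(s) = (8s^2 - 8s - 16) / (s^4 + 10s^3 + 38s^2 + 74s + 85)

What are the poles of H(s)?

s = -4 + j, -4 - j, -1 + 2j, -1 - 2j

The poles are the roots of the denominator s^4 + 10s^3 + 38s^2 + 74s + 85 = 0.
No real roots exist; factor into two real quadratics: (s^2 + 8s + 17)(s^2 + 2s + 5) = 0.
Each quadratic gives a conjugate pair via the quadratic formula.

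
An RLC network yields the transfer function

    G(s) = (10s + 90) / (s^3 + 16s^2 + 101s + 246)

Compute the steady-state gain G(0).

G(0) = 15/41 ≈ 0.3659

Set s = 0: G(0) = (90) / (246) = 15/41.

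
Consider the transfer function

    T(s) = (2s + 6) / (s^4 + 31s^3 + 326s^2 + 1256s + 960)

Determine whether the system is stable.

stable

The denominator s^4 + 31s^3 + 326s^2 + 1256s + 960 factors as (s + 8)(s + 10)(s + 1)(s + 12), giving poles at s = -8, -10, -1, -12.
Since all poles lie strictly in the left half-plane, the system is stable.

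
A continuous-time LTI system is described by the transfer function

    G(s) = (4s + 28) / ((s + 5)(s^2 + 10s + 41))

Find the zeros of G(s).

s = -7

Set the numerator to zero: 4s + 28 = 0, i.e. 4·(s + 7) = 0.
So s = -7.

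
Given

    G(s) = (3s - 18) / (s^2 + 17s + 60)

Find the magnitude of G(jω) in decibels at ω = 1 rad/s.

Substitute s = j1: numerator = -18 + j3, denominator = 59 + j17.
|G(j1)| = |-18 + j3| / |59 + j17| = 18.248 / 61.400 ≈ 0.2972.
In decibels: 20·log₁₀(0.2972) ≈ -10.5 dB.

|G(j1)|_dB ≈ -10.5 dB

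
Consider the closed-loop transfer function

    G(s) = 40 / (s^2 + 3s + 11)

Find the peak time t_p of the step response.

Comparing s^2 + 3s + 11 to s^2 + 2ζωₙs + ωₙ²: ωₙ = √11 ≈ 3.317 rad/s and ζ = 3/(2·√11) ≈ 0.4523.
ζωₙ = 3/2 = 1.5, so ω_d = ωₙ√(1−ζ²) = √(ωₙ² − (ζωₙ)²) = √(11 − 1.5²) = √8.75 ≈ 2.958 rad/s.
t_p = π/ω_d = π/2.958 ≈ 1.062 s.

t_p ≈ 1.062 s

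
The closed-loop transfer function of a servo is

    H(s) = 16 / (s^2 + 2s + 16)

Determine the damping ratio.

ζ = 0.25

Compare the denominator to the standard form s^2 + 2ζωₙs + ωₙ².
ωₙ² = 16, so ωₙ = 4 rad/s.
2ζωₙ = 2, so ζ = 2/(2·4) = 0.25.
With ζ = 0.25 the response is underdamped.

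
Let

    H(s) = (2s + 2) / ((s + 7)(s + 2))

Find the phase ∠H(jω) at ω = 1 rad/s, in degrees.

At s = j1: numerator = 2 + j2, denominator = 13 + j9.
∠H = ∠num − ∠den = 45° − (34.695°) = 10.30°.

∠H(j1) ≈ 10.30°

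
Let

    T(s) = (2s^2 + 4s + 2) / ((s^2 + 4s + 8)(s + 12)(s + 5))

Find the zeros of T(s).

s = -1, -1

Set the numerator to zero: 2s^2 + 4s + 2 = 0, i.e. 2·(s^2 + 2s + 1) = 0.
Factoring: (s + 1)^2 = 0.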